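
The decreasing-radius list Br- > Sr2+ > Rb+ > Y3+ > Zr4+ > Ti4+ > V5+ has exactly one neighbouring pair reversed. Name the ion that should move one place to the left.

Rb+

Compare adjacent ions: Sr2+ and Rb+ share 36 electrons; the higher nuclear charge on Sr (Z=38) contracts it more, so Sr2+ < Rb+ — yet in this decreasing list Sr2+ sits before Rb+. Nothing else is reversed, so Rb+ should move one place to the left.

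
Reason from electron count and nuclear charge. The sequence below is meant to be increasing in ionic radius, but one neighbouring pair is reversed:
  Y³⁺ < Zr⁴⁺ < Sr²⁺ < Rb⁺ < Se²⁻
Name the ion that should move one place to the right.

Check each adjacent pair. Y³⁺ and Zr⁴⁺ are reversed: they are isoelectronic (36 e⁻) and Zr has more protons than Y (40 vs 39), making Zr⁴⁺ smaller. No other neighbouring pair contradicts the periodic trends, so Y³⁺ is the ion listed too early.

Y³⁺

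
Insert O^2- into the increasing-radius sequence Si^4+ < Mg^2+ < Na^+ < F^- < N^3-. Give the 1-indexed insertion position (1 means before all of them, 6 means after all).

All of these have 10 electrons (isoelectronic). With the same electron cloud, the ion with the most protons pulls it in tightest. Nuclear charges: Si^4+ (Z=14), Mg^2+ (Z=12), Na^+ (Z=11), F^- (Z=9), O^2- (Z=8), N^3- (Z=7). Highest Z is smallest.
Putting O^2- in gives Si^4+ < Mg^2+ < Na^+ < F^- < O^2- < N^3-; it lands at slot 5.

5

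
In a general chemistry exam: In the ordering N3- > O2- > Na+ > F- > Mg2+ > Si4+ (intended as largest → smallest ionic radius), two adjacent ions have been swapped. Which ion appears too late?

F-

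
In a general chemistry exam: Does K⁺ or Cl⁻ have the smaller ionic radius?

K⁺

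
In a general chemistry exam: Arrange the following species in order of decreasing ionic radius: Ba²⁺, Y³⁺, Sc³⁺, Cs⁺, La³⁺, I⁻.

I⁻ > Cs⁺ > Ba²⁺ > La³⁺ > Y³⁺ > Sc³⁺

Sc³⁺ has 18 e⁻ (Z=21), Y³⁺ has 36 e⁻ (Z=39), La³⁺ has 54 e⁻ (Z=57), Ba²⁺ has 54 e⁻ (Z=56), Cs⁺ has 54 e⁻ (Z=55), I⁻ has 54 e⁻ (Z=53). Sc³⁺ < Y³⁺ (same group, period 4 vs 5); Y³⁺ < La³⁺ (same group, period 5 vs 6); La³⁺ < Ba²⁺ (isoelectronic, higher Z=57 is smaller); Ba²⁺ < Cs⁺ (isoelectronic, higher Z=56 is smaller); Cs⁺ < I⁻ (isoelectronic, higher Z=55 is smaller).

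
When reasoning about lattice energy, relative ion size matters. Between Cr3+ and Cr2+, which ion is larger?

Cr2+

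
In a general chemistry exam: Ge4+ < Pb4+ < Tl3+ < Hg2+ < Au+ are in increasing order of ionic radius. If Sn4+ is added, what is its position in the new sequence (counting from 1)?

Tabulating Z and e⁻: Ge4+ has 28 e⁻ (Z=32), Sn4+ has 46 e⁻ (Z=50), Pb4+ has 78 e⁻ (Z=82), Tl3+ has 78 e⁻ (Z=81), Hg2+ has 78 e⁻ (Z=80), Au+ has 78 e⁻ (Z=79). Ge4+ < Sn4+ (same group, period 4 vs 5); Sn4+ < Pb4+ (same group, 1 shell fewer); Pb4+ < Tl3+ (both 78 e⁻, Z=82>81); Tl3+ < Hg2+ (both 78 e⁻, Z=81>80); Hg2+ < Au+ (isoelectronic, higher Z=80 is smaller).
Putting Sn4+ in gives Ge4+ < Sn4+ < Pb4+ < Tl3+ < Hg2+ < Au+; it lands at slot 2.

2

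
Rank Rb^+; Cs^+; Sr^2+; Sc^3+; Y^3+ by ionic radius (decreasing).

Cs^+ > Rb^+ > Sr^2+ > Y^3+ > Sc^3+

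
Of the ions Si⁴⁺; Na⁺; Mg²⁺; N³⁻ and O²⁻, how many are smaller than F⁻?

All of these have 10 electrons (isoelectronic). With the same electron cloud, the ion with the most protons pulls it in tightest. Nuclear charges: Si⁴⁺ (Z=14), Mg²⁺ (Z=12), Na⁺ (Z=11), F⁻ (Z=9), O²⁻ (Z=8), N³⁻ (Z=7). Highest Z is smallest.
Overall: Si⁴⁺ < Mg²⁺ < Na⁺ < F⁻ < O²⁻ < N³⁻. F⁻ has 3 below it and 2 above. That's 3.

3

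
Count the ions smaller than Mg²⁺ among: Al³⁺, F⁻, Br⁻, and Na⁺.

Al³⁺ has 10 e⁻ (Z=13), Mg²⁺ has 10 e⁻ (Z=12), Na⁺ has 10 e⁻ (Z=11), F⁻ has 10 e⁻ (Z=9), Br⁻ has 36 e⁻ (Z=35). Al³⁺ < Mg²⁺ (isoelectronic, higher Z=13 is smaller); Mg²⁺ < Na⁺ (isoelectronic, higher Z=12 is smaller); Na⁺ < F⁻ (isoelectronic, higher Z=11 is smaller); F⁻ < Br⁻ (same group, 2 shells fewer).
Placing each against Mg²⁺: smaller — Al³⁺; larger — Na⁺, F⁻, Br⁻. Count: 1.

1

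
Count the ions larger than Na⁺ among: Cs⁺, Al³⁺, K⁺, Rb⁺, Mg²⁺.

3

Tabulating Z and e⁻: Al³⁺: 10 e⁻, Z=13, Mg²⁺: 10 e⁻, Z=12, Na⁺: 10 e⁻, Z=11, K⁺: 18 e⁻, Z=19, Rb⁺: 36 e⁻, Z=37, Cs⁺: 54 e⁻, Z=55. Al³⁺ < Mg²⁺ (both 10 e⁻, Z=13>12); Mg²⁺ < Na⁺ (both 10 e⁻, Z=12>11); Na⁺ < K⁺ (same group, period 3 vs 4); K⁺ < Rb⁺ (same group, period 4 vs 5); Rb⁺ < Cs⁺ (same group, period 5 vs 6).
Relative to Na⁺, the ions that are larger are K⁺, Rb⁺, Cs⁺. So 3 are larger.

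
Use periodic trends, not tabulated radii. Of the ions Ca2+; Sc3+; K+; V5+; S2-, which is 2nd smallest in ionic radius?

Isoelectronic series (18 e⁻ each). Size is set by nuclear charge: more protons means a smaller ion. V5+ (Z=23), Sc3+ (Z=21), Ca2+ (Z=20), K+ (Z=19), S2- (Z=16).
Full ascending order: V5+ < Sc3+ < Ca2+ < K+ < S2-. Counting from the smallest, position 2 is Sc3+.

Sc3+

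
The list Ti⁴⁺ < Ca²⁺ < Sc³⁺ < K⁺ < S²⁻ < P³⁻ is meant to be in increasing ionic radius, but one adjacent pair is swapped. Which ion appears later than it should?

Sc³⁺

Check each adjacent pair. Ca²⁺ and Sc³⁺ are reversed: both have 18 electrons but Z(Sc)=21 > Z(Ca)=20, so Sc³⁺ should be the smaller of the two. No other neighbouring pair contradicts the periodic trends, so Sc³⁺ is the ion listed too late.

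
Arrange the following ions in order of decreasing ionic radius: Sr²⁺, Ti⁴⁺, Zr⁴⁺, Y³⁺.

Sr²⁺ > Y³⁺ > Zr⁴⁺ > Ti⁴⁺

Work out protons and electrons: Ti⁴⁺: 18 e⁻, Z=22, Zr⁴⁺: 36 e⁻, Z=40, Y³⁺: 36 e⁻, Z=39, Sr²⁺: 36 e⁻, Z=38. Ti⁴⁺ < Zr⁴⁺ (same group, 1 shell fewer); Zr⁴⁺ < Y³⁺ (isoelectronic, higher Z=40 is smaller); Y³⁺ < Sr²⁺ (both 36 e⁻, Z=39>38).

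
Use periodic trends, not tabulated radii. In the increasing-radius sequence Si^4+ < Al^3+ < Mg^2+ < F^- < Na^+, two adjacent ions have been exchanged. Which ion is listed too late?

Na^+

Check each adjacent pair. F^- and Na^+ are reversed: Na^+ and F^- share 10 electrons; the higher nuclear charge on Na (Z=11) contracts it more, so Na^+ < F^-. No other neighbouring pair contradicts the periodic trends, so Na^+ is the ion listed too late.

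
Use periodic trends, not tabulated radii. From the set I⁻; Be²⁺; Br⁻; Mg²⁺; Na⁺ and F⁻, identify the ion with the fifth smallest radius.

Work out protons and electrons: Be²⁺: 2 e⁻, Z=4, Mg²⁺: 10 e⁻, Z=12, Na⁺: 10 e⁻, Z=11, F⁻: 10 e⁻, Z=9, Br⁻: 36 e⁻, Z=35, I⁻: 54 e⁻, Z=53. Be²⁺ < Mg²⁺ (same group, period 2 vs 3); Mg²⁺ < Na⁺ (both 10 e⁻, Z=12>11); Na⁺ < F⁻ (both 10 e⁻, Z=11>9); F⁻ < Br⁻ (same group, 2 shells fewer); Br⁻ < I⁻ (same group, period 4 vs 5).
That gives Be²⁺ < Mg²⁺ < Na⁺ < F⁻ < Br⁻ < I⁻. From the smallest end, number 5 is Br⁻.

Br⁻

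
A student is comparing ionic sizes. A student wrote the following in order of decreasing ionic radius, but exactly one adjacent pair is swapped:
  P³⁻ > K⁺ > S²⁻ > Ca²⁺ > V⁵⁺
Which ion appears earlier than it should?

K⁺

Compare adjacent ions: they are isoelectronic (18 e⁻) and K has more protons than S (19 vs 16), making K⁺ smaller — yet in this decreasing list K⁺ sits before S²⁻. Nothing else is reversed, so K⁺ should move one place to the right.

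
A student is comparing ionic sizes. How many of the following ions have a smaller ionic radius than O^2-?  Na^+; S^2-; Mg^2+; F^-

3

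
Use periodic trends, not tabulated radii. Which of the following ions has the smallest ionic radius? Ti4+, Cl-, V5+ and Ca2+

V5+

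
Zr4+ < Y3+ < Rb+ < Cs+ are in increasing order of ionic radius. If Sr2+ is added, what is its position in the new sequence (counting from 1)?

3

Tabulating Z and e⁻: Zr4+ (Z=40, 36 e⁻), Y3+ (Z=39, 36 e⁻), Sr2+ (Z=38, 36 e⁻), Rb+ (Z=37, 36 e⁻), Cs+ (Z=55, 54 e⁻). Zr4+ < Y3+ (isoelectronic, higher Z=40 is smaller); Y3+ < Sr2+ (both 36 e⁻, Z=39>38); Sr2+ < Rb+ (both 36 e⁻, Z=38>37); Rb+ < Cs+ (same group, 1 shell fewer).
With Sr2+ included the full order is Zr4+ < Y3+ < Sr2+ < Rb+ < Cs+, so it takes position 3.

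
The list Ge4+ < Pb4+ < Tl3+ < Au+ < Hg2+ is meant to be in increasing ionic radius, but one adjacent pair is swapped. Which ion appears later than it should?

Compare adjacent ions: both have 78 electrons but Z(Hg)=80 > Z(Au)=79, so Hg2+ should be the smaller of the two — yet in this increasing list Au+ sits before Hg2+. Nothing else is reversed, so Hg2+ should move one place to the left.

Hg2+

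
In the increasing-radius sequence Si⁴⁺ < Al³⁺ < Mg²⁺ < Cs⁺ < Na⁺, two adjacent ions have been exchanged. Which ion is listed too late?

Na⁺

Check each adjacent pair. Cs⁺ and Na⁺ are reversed: Na⁺ and Cs⁺ are in one column with the same charge; the lighter period-3 ion has 3 fewer shells and is smaller. No other neighbouring pair contradicts the periodic trends, so Na⁺ is the ion listed too late.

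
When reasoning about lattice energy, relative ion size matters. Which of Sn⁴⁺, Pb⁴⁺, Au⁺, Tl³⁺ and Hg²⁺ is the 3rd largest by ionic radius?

Tl³⁺

Electron counts and nuclear charges: Sn⁴⁺: 46 e⁻, Z=50, Pb⁴⁺: 78 e⁻, Z=82, Tl³⁺: 78 e⁻, Z=81, Hg²⁺: 78 e⁻, Z=80, Au⁺: 78 e⁻, Z=79. Sn⁴⁺ < Pb⁴⁺ (same group, 1 shell fewer); Pb⁴⁺ < Tl³⁺ (both 78 e⁻, Z=82>81); Tl³⁺ < Hg²⁺ (isoelectronic, higher Z=81 is smaller); Hg²⁺ < Au⁺ (both 78 e⁻, Z=80>79).
So the order is Sn⁴⁺ < Pb⁴⁺ < Tl³⁺ < Hg²⁺ < Au⁺; the 3rd-largest ion is Tl³⁺.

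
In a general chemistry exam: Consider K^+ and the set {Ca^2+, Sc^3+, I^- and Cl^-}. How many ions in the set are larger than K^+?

2

Electron counts and nuclear charges: Sc^3+ has 18 e⁻ (Z=21), Ca^2+ has 18 e⁻ (Z=20), K^+ has 18 e⁻ (Z=19), Cl^- has 18 e⁻ (Z=17), I^- has 54 e⁻ (Z=53). Sc^3+ < Ca^2+ (isoelectronic, higher Z=21 is smaller); Ca^2+ < K^+ (both 18 e⁻, Z=20>19); K^+ < Cl^- (both 18 e⁻, Z=19>17); Cl^- < I^- (same group, period 3 vs 5).
Overall: Sc^3+ < Ca^2+ < K^+ < Cl^- < I^-. K^+ has 2 below it and 2 above. Count: 2.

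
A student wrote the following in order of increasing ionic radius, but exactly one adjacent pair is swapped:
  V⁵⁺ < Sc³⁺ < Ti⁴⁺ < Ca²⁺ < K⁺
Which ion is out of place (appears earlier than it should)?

Sc³⁺

Compare adjacent ions: Ti⁴⁺ and Sc³⁺ share 18 electrons; the higher nuclear charge on Ti (Z=22) contracts it more, so Ti⁴⁺ < Sc³⁺ — yet in this increasing list Sc³⁺ sits before Ti⁴⁺. Nothing else is reversed, so Sc³⁺ should move one place to the right.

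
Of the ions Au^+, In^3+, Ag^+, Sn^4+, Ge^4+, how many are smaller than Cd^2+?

3

Work out protons and electrons: Ge^4+ has 28 e⁻ (Z=32), Sn^4+ has 46 e⁻ (Z=50), In^3+ has 46 e⁻ (Z=49), Cd^2+ has 46 e⁻ (Z=48), Ag^+ has 46 e⁻ (Z=47), Au^+ has 78 e⁻ (Z=79). Ge^4+ < Sn^4+ (same group, period 4 vs 5); Sn^4+ < In^3+ (isoelectronic, higher Z=50 is smaller); In^3+ < Cd^2+ (both 46 e⁻, Z=49>48); Cd^2+ < Ag^+ (both 46 e⁻, Z=48>47); Ag^+ < Au^+ (same group, 1 shell fewer).
Relative to Cd^2+, the ions that are smaller are Ge^4+, Sn^4+, In^3+. Count: 3.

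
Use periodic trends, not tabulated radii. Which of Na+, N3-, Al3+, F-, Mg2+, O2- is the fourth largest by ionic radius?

Na+

Each ion has 10 electrons. The ranking follows nuclear charge in reverse — greater Z gives a smaller radius. Al3+ (Z=13), Mg2+ (Z=12), Na+ (Z=11), F- (Z=9), O2- (Z=8), N3- (Z=7).
Ordering: Al3+ < Mg2+ < Na+ < F- < O2- < N3-. The fourth largest is Na+.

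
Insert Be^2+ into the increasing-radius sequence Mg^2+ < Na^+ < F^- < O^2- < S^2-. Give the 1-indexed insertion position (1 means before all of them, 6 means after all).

1

Be^2+ has 2 e⁻ (Z=4), Mg^2+ has 10 e⁻ (Z=12), Na^+ has 10 e⁻ (Z=11), F^- has 10 e⁻ (Z=9), O^2- has 10 e⁻ (Z=8), S^2- has 18 e⁻ (Z=16). Be^2+ < Mg^2+ (same group, 1 shell fewer); Mg^2+ < Na^+ (both 10 e⁻, Z=12>11); Na^+ < F^- (isoelectronic, higher Z=11 is smaller); F^- < O^2- (isoelectronic, higher Z=9 is smaller); O^2- < S^2- (same group, period 2 vs 3).
Merged order: Be^2+ < Mg^2+ < Na^+ < F^- < O^2- < S^2- — Be^2+ is number 1.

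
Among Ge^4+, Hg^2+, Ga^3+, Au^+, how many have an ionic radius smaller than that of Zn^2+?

2

Tabulating Z and e⁻: Ge^4+ (Z=32, 28 e⁻), Ga^3+ (Z=31, 28 e⁻), Zn^2+ (Z=30, 28 e⁻), Hg^2+ (Z=80, 78 e⁻), Au^+ (Z=79, 78 e⁻). Ge^4+ < Ga^3+ (both 28 e⁻, Z=32>31); Ga^3+ < Zn^2+ (isoelectronic, higher Z=31 is smaller); Zn^2+ < Hg^2+ (same group, 2 shells fewer); Hg^2+ < Au^+ (isoelectronic, higher Z=80 is smaller).
Overall: Ge^4+ < Ga^3+ < Zn^2+ < Hg^2+ < Au^+. Zn^2+ has 2 below it and 2 above. That's 2.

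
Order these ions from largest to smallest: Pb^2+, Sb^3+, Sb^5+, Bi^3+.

Electron counts and nuclear charges: Sb^5+ (Z=51, 46 e⁻), Sb^3+ (Z=51, 48 e⁻), Bi^3+ (Z=83, 80 e⁻), Pb^2+ (Z=82, 80 e⁻). Sb^5+ < Sb^3+ (same element, +5 vs +3); Sb^3+ < Bi^3+ (same group, 1 shell fewer); Bi^3+ < Pb^2+ (both 80 e⁻, Z=83>82).

Pb^2+ > Bi^3+ > Sb^3+ > Sb^5+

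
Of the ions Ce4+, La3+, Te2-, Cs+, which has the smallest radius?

Ce4+

Each ion has 54 electrons. The ranking follows nuclear charge in reverse — greater Z gives a smaller radius. Ce4+ (Z=58), La3+ (Z=57), Cs+ (Z=55), Te2- (Z=52).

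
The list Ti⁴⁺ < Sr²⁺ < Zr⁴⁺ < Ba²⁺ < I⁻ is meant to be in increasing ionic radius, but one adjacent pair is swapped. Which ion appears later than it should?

Scanning neighbour by neighbour, only Sr²⁺/Zr⁴⁺ violates a trend: they are isoelectronic (36 e⁻) and Zr has more protons than Sr (40 vs 38), making Zr⁴⁺ smaller. That makes Zr⁴⁺ the one sitting a position late relative to where it belongs.

Zr⁴⁺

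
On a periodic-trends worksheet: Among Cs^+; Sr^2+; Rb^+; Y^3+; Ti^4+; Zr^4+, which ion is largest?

Cs^+

Work out protons and electrons: Ti^4+: 18 e⁻, Z=22, Zr^4+: 36 e⁻, Z=40, Y^3+: 36 e⁻, Z=39, Sr^2+: 36 e⁻, Z=38, Rb^+: 36 e⁻, Z=37, Cs^+: 54 e⁻, Z=55. Ti^4+ < Zr^4+ (same group, period 4 vs 5); Zr^4+ < Y^3+ (isoelectronic, higher Z=40 is smaller); Y^3+ < Sr^2+ (isoelectronic, higher Z=39 is smaller); Sr^2+ < Rb^+ (both 36 e⁻, Z=38>37); Rb^+ < Cs^+ (same group, period 5 vs 6).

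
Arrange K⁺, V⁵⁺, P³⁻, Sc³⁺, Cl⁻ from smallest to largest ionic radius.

Each ion has 18 electrons. The ranking follows nuclear charge in reverse — greater Z gives a smaller radius. V⁵⁺ (Z=23), Sc³⁺ (Z=21), K⁺ (Z=19), Cl⁻ (Z=17), P³⁻ (Z=15).

V⁵⁺ < Sc³⁺ < K⁺ < Cl⁻ < P³⁻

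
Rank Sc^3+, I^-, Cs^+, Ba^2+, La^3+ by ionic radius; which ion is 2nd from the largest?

Cs^+

Sc^3+ (Z=21, 18 e⁻), La^3+ (Z=57, 54 e⁻), Ba^2+ (Z=56, 54 e⁻), Cs^+ (Z=55, 54 e⁻), I^- (Z=53, 54 e⁻). Sc^3+ < La^3+ (same group, period 4 vs 6); La^3+ < Ba^2+ (isoelectronic, higher Z=57 is smaller); Ba^2+ < Cs^+ (isoelectronic, higher Z=56 is smaller); Cs^+ < I^- (both 54 e⁻, Z=55>53).
That gives Sc^3+ < La^3+ < Ba^2+ < Cs^+ < I^-. From the largest end, number 2 is Cs^+.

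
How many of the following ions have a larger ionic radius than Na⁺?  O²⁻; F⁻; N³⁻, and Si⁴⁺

3

Isoelectronic series (10 e⁻ each). Size is set by nuclear charge: more protons means a smaller ion. Si⁴⁺ (Z=14), Na⁺ (Z=11), F⁻ (Z=9), O²⁻ (Z=8), N³⁻ (Z=7).
Overall: Si⁴⁺ < Na⁺ < F⁻ < O²⁻ < N³⁻. Na⁺ has 1 below it and 3 above. So 3 are larger.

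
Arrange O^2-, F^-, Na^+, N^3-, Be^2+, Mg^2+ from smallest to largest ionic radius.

Be^2+ < Mg^2+ < Na^+ < F^- < O^2- < N^3-

Be^2+ has 2 e⁻ (Z=4), Mg^2+ has 10 e⁻ (Z=12), Na^+ has 10 e⁻ (Z=11), F^- has 10 e⁻ (Z=9), O^2- has 10 e⁻ (Z=8), N^3- has 10 e⁻ (Z=7). Be^2+ < Mg^2+ (same group, period 2 vs 3); Mg^2+ < Na^+ (isoelectronic, higher Z=12 is smaller); Na^+ < F^- (both 10 e⁻, Z=11>9); F^- < O^2- (isoelectronic, higher Z=9 is smaller); O^2- < N^3- (isoelectronic, higher Z=8 is smaller).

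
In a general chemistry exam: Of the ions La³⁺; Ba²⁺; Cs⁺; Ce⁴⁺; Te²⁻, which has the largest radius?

Each ion has 54 electrons. The ranking follows nuclear charge in reverse — greater Z gives a smaller radius. Ce⁴⁺ (Z=58), La³⁺ (Z=57), Ba²⁺ (Z=56), Cs⁺ (Z=55), Te²⁻ (Z=52).

Te²⁻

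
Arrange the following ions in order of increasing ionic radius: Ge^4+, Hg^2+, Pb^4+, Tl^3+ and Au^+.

Ge^4+ < Pb^4+ < Tl^3+ < Hg^2+ < Au^+

Tabulating Z and e⁻: Ge^4+: 28 e⁻, Z=32, Pb^4+: 78 e⁻, Z=82, Tl^3+: 78 e⁻, Z=81, Hg^2+: 78 e⁻, Z=80, Au^+: 78 e⁻, Z=79. Ge^4+ < Pb^4+ (same group, 2 shells fewer); Pb^4+ < Tl^3+ (both 78 e⁻, Z=82>81); Tl^3+ < Hg^2+ (both 78 e⁻, Z=81>80); Hg^2+ < Au^+ (isoelectronic, higher Z=80 is smaller).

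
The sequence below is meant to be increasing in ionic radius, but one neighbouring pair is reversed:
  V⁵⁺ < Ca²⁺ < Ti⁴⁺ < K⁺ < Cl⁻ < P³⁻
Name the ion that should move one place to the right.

The pair Ca²⁺, Ti⁴⁺ is the wrong way round — Ti⁴⁺ and Ca²⁺ share 18 electrons; the higher nuclear charge on Ti (Z=22) contracts it more, so Ti⁴⁺ < Ca²⁺. All other adjacent pairs agree with periodic trends, so Ca²⁺ is the misplaced ion.

Ca²⁺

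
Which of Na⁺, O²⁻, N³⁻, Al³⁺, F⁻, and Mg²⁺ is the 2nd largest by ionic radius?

O²⁻

Isoelectronic series (10 e⁻ each). Size is set by nuclear charge: more protons means a smaller ion. Al³⁺ (Z=13), Mg²⁺ (Z=12), Na⁺ (Z=11), F⁻ (Z=9), O²⁻ (Z=8), N³⁻ (Z=7).
Ordering: Al³⁺ < Mg²⁺ < Na⁺ < F⁻ < O²⁻ < N³⁻. The 2nd largest is O²⁻.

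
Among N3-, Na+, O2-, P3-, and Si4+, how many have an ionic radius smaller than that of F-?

Tabulating Z and e⁻: Si4+ (Z=14, 10 e⁻), Na+ (Z=11, 10 e⁻), F- (Z=9, 10 e⁻), O2- (Z=8, 10 e⁻), N3- (Z=7, 10 e⁻), P3- (Z=15, 18 e⁻). Si4+ < Na+ (both 10 e⁻, Z=14>11); Na+ < F- (isoelectronic, higher Z=11 is smaller); F- < O2- (isoelectronic, higher Z=9 is smaller); O2- < N3- (isoelectronic, higher Z=8 is smaller); N3- < P3- (same group, period 2 vs 3).
Ordering all of them (including F-) by radius gives Si4+ < Na+ < F- < O2- < N3- < P3-. Count: 2.

2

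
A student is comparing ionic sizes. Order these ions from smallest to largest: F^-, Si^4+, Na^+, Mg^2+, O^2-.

Si^4+ < Mg^2+ < Na^+ < F^- < O^2-

Each ion has 10 electrons. The ranking follows nuclear charge in reverse — greater Z gives a smaller radius. Si^4+ (Z=14), Mg^2+ (Z=12), Na^+ (Z=11), F^- (Z=9), O^2- (Z=8).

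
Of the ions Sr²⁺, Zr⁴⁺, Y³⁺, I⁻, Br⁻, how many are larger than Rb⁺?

First list Z and electron count for each: Zr⁴⁺: 36 e⁻, Z=40, Y³⁺: 36 e⁻, Z=39, Sr²⁺: 36 e⁻, Z=38, Rb⁺: 36 e⁻, Z=37, Br⁻: 36 e⁻, Z=35, I⁻: 54 e⁻, Z=53. Zr⁴⁺ < Y³⁺ (isoelectronic, higher Z=40 is smaller); Y³⁺ < Sr²⁺ (isoelectronic, higher Z=39 is smaller); Sr²⁺ < Rb⁺ (isoelectronic, higher Z=38 is smaller); Rb⁺ < Br⁻ (both 36 e⁻, Z=37>35); Br⁻ < I⁻ (same group, 1 shell fewer).
Ordering all of them (including Rb⁺) by radius gives Zr⁴⁺ < Y³⁺ < Sr²⁺ < Rb⁺ < Br⁻ < I⁻. That's 2.

2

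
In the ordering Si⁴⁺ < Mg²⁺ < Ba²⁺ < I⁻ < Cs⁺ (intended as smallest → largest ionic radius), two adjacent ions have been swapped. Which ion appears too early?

I⁻

Scanning neighbour by neighbour, only I⁻/Cs⁺ violates a trend: they are isoelectronic (54 e⁻) and Cs has more protons than I (55 vs 53), making Cs⁺ smaller. That makes I⁻ the one sitting a position early relative to where it belongs.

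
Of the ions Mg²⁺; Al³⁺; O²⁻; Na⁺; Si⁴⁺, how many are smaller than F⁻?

4

All of these have 10 electrons (isoelectronic). With the same electron cloud, the ion with the most protons pulls it in tightest. Nuclear charges: Si⁴⁺ (Z=14), Al³⁺ (Z=13), Mg²⁺ (Z=12), Na⁺ (Z=11), F⁻ (Z=9), O²⁻ (Z=8). Highest Z is smallest.
Ordering all of them (including F⁻) by radius gives Si⁴⁺ < Al³⁺ < Mg²⁺ < Na⁺ < F⁻ < O²⁻. That's 4.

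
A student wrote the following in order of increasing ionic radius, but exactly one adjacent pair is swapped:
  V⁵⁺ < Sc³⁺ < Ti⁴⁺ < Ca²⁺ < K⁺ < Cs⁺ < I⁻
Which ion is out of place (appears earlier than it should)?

Sc³⁺

Compare adjacent ions: they are isoelectronic (18 e⁻) and Ti has more protons than Sc (22 vs 21), making Ti⁴⁺ smaller — yet in this increasing list Sc³⁺ sits before Ti⁴⁺. Nothing else is reversed, so Sc³⁺ should move one place to the right.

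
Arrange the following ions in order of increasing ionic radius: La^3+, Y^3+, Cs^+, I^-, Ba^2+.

Y^3+ < La^3+ < Ba^2+ < Cs^+ < I^-

Electron counts and nuclear charges: Y^3+ has 36 e⁻ (Z=39), La^3+ has 54 e⁻ (Z=57), Ba^2+ has 54 e⁻ (Z=56), Cs^+ has 54 e⁻ (Z=55), I^- has 54 e⁻ (Z=53). Y^3+ < La^3+ (same group, 1 shell fewer); La^3+ < Ba^2+ (both 54 e⁻, Z=57>56); Ba^2+ < Cs^+ (both 54 e⁻, Z=56>55); Cs^+ < I^- (isoelectronic, higher Z=55 is smaller).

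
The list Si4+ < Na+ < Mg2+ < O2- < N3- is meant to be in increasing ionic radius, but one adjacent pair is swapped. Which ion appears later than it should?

Mg2+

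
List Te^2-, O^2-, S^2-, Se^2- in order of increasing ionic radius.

O^2- < S^2- < Se^2- < Te^2-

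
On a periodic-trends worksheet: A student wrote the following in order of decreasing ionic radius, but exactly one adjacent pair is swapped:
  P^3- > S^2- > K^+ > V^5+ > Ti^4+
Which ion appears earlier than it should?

Compare adjacent ions: V^5+ and Ti^4+ share 18 electrons; the higher nuclear charge on V (Z=23) contracts it more, so V^5+ < Ti^4+ — yet in this decreasing list V^5+ sits before Ti^4+. Nothing else is reversed, so V^5+ should move one place to the right.

V^5+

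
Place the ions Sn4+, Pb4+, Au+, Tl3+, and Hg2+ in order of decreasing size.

Au+ > Hg2+ > Tl3+ > Pb4+ > Sn4+

Sn4+ has 46 e⁻ (Z=50), Pb4+ has 78 e⁻ (Z=82), Tl3+ has 78 e⁻ (Z=81), Hg2+ has 78 e⁻ (Z=80), Au+ has 78 e⁻ (Z=79). Sn4+ < Pb4+ (same group, 1 shell fewer); Pb4+ < Tl3+ (both 78 e⁻, Z=82>81); Tl3+ < Hg2+ (isoelectronic, higher Z=81 is smaller); Hg2+ < Au+ (isoelectronic, higher Z=80 is smaller).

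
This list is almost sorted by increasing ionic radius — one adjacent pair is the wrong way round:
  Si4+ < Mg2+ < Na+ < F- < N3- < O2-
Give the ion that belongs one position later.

Compare adjacent ions: both have 10 electrons but Z(O)=8 > Z(N)=7, so O2- should be the smaller of the two — yet in this increasing list N3- sits before O2-. Nothing else is reversed, so N3- should move one place to the right.

N3-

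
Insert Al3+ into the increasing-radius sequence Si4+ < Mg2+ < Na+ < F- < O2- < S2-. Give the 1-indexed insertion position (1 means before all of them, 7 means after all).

Electron counts and nuclear charges: Si4+: 10 e⁻, Z=14, Al3+: 10 e⁻, Z=13, Mg2+: 10 e⁻, Z=12, Na+: 10 e⁻, Z=11, F-: 10 e⁻, Z=9, O2-: 10 e⁻, Z=8, S2-: 18 e⁻, Z=16. Si4+ < Al3+ (isoelectronic, higher Z=14 is smaller); Al3+ < Mg2+ (both 10 e⁻, Z=13>12); Mg2+ < Na+ (isoelectronic, higher Z=12 is smaller); Na+ < F- (isoelectronic, higher Z=11 is smaller); F- < O2- (both 10 e⁻, Z=9>8); O2- < S2- (same group, 1 shell fewer).
With Al3+ included the full order is Si4+ < Al3+ < Mg2+ < Na+ < F- < O2- < S2-, so it takes position 2.

2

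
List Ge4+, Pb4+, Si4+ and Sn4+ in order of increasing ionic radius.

These ions sit in one column with identical charge. Each step down the periodic table adds a principal shell, increasing the radius.

Si4+ < Ge4+ < Sn4+ < Pb4+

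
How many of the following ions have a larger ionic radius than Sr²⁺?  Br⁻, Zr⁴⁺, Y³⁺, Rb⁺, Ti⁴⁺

Ti⁴⁺ has 18 e⁻ (Z=22), Zr⁴⁺ has 36 e⁻ (Z=40), Y³⁺ has 36 e⁻ (Z=39), Sr²⁺ has 36 e⁻ (Z=38), Rb⁺ has 36 e⁻ (Z=37), Br⁻ has 36 e⁻ (Z=35). Ti⁴⁺ < Zr⁴⁺ (same group, period 4 vs 5); Zr⁴⁺ < Y³⁺ (both 36 e⁻, Z=40>39); Y³⁺ < Sr²⁺ (isoelectronic, higher Z=39 is smaller); Sr²⁺ < Rb⁺ (both 36 e⁻, Z=38>37); Rb⁺ < Br⁻ (both 36 e⁻, Z=37>35).
Relative to Sr²⁺, the ions that are larger are Rb⁺, Br⁻. So 2 are larger.

2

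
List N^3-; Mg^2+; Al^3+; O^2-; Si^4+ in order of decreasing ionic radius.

N^3- > O^2- > Mg^2+ > Al^3+ > Si^4+

All of these have 10 electrons (isoelectronic). With the same electron cloud, the ion with the most protons pulls it in tightest. Nuclear charges: Si^4+ (Z=14), Al^3+ (Z=13), Mg^2+ (Z=12), O^2- (Z=8), N^3- (Z=7). Highest Z is smallest.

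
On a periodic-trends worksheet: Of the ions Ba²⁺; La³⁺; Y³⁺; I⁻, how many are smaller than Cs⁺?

First list Z and electron count for each: Y³⁺: 36 e⁻, Z=39, La³⁺: 54 e⁻, Z=57, Ba²⁺: 54 e⁻, Z=56, Cs⁺: 54 e⁻, Z=55, I⁻: 54 e⁻, Z=53. Y³⁺ < La³⁺ (same group, 1 shell fewer); La³⁺ < Ba²⁺ (both 54 e⁻, Z=57>56); Ba²⁺ < Cs⁺ (both 54 e⁻, Z=56>55); Cs⁺ < I⁻ (both 54 e⁻, Z=55>53).
Ordering all of them (including Cs⁺) by radius gives Y³⁺ < La³⁺ < Ba²⁺ < Cs⁺ < I⁻. So 3 are smaller.

3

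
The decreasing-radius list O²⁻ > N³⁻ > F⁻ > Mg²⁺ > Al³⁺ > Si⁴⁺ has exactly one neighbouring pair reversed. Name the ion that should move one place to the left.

N³⁻

Check each adjacent pair. O²⁻ and N³⁻ are reversed: O²⁻ and N³⁻ share 10 electrons; the higher nuclear charge on O (Z=8) contracts it more, so O²⁻ < N³⁻. No other neighbouring pair contradicts the periodic trends, so N³⁻ is the ion listed too late.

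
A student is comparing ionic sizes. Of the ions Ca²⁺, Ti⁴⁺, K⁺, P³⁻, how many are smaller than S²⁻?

All of these have 18 electrons (isoelectronic). With the same electron cloud, the ion with the most protons pulls it in tightest. Nuclear charges: Ti⁴⁺ (Z=22), Ca²⁺ (Z=20), K⁺ (Z=19), S²⁻ (Z=16), P³⁻ (Z=15). Highest Z is smallest.
Ordering all of them (including S²⁻) by radius gives Ti⁴⁺ < Ca²⁺ < K⁺ < S²⁻ < P³⁻. That's 3.

3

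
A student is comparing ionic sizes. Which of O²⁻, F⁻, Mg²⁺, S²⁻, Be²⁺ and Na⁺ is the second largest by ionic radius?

O²⁻

First list Z and electron count for each: Be²⁺ (Z=4, 2 e⁻), Mg²⁺ (Z=12, 10 e⁻), Na⁺ (Z=11, 10 e⁻), F⁻ (Z=9, 10 e⁻), O²⁻ (Z=8, 10 e⁻), S²⁻ (Z=16, 18 e⁻). Be²⁺ < Mg²⁺ (same group, 1 shell fewer); Mg²⁺ < Na⁺ (isoelectronic, higher Z=12 is smaller); Na⁺ < F⁻ (isoelectronic, higher Z=11 is smaller); F⁻ < O²⁻ (isoelectronic, higher Z=9 is smaller); O²⁻ < S²⁻ (same group, period 2 vs 3).
Full ascending order: Be²⁺ < Mg²⁺ < Na⁺ < F⁻ < O²⁻ < S²⁻. Counting from the largest, position 2 is O²⁻.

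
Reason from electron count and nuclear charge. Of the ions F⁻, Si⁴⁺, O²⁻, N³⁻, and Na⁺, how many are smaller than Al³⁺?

1

These species are isoelectronic with 10 electrons. The only difference is the number of protons: Si⁴⁺ (Z=14), Al³⁺ (Z=13), Na⁺ (Z=11), F⁻ (Z=9), O²⁻ (Z=8), N³⁻ (Z=7). The strongest nuclear pull (Si⁴⁺) gives the smallest ion.
Ordering all of them (including Al³⁺) by radius gives Si⁴⁺ < Al³⁺ < Na⁺ < F⁻ < O²⁻ < N³⁻. That's 1.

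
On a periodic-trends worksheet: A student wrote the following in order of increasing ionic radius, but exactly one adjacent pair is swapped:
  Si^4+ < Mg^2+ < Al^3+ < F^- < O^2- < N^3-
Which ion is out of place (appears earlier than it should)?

Mg^2+

The pair Mg^2+, Al^3+ is the wrong way round — they are isoelectronic (10 e⁻) and Al has more protons than Mg (13 vs 12), making Al^3+ smaller. All other adjacent pairs agree with periodic trends, so Mg^2+ is the misplaced ion.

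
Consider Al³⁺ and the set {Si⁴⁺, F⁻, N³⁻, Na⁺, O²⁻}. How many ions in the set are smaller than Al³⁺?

1

All of these have 10 electrons (isoelectronic). With the same electron cloud, the ion with the most protons pulls it in tightest. Nuclear charges: Si⁴⁺ (Z=14), Al³⁺ (Z=13), Na⁺ (Z=11), F⁻ (Z=9), O²⁻ (Z=8), N³⁻ (Z=7). Highest Z is smallest.
Overall: Si⁴⁺ < Al³⁺ < Na⁺ < F⁻ < O²⁻ < N³⁻. Al³⁺ has 1 below it and 4 above. So 1 is smaller.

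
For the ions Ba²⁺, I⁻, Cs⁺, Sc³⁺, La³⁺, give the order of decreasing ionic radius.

Electron counts and nuclear charges: Sc³⁺ has 18 e⁻ (Z=21), La³⁺ has 54 e⁻ (Z=57), Ba²⁺ has 54 e⁻ (Z=56), Cs⁺ has 54 e⁻ (Z=55), I⁻ has 54 e⁻ (Z=53). Sc³⁺ < La³⁺ (same group, period 4 vs 6); La³⁺ < Ba²⁺ (both 54 e⁻, Z=57>56); Ba²⁺ < Cs⁺ (isoelectronic, higher Z=56 is smaller); Cs⁺ < I⁻ (both 54 e⁻, Z=55>53).

I⁻ > Cs⁺ > Ba²⁺ > La³⁺ > Sc³⁺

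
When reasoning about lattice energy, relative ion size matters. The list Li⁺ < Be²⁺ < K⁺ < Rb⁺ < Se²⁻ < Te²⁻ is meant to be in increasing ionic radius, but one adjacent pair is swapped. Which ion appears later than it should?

Be²⁺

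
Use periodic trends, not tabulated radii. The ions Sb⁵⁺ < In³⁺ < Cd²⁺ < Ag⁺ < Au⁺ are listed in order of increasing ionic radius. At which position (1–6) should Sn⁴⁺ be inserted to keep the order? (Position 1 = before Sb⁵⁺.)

Sb⁵⁺ (Z=51, 46 e⁻), Sn⁴⁺ (Z=50, 46 e⁻), In³⁺ (Z=49, 46 e⁻), Cd²⁺ (Z=48, 46 e⁻), Ag⁺ (Z=47, 46 e⁻), Au⁺ (Z=79, 78 e⁻). Sb⁵⁺ < Sn⁴⁺ (both 46 e⁻, Z=51>50); Sn⁴⁺ < In³⁺ (both 46 e⁻, Z=50>49); In³⁺ < Cd²⁺ (isoelectronic, higher Z=49 is smaller); Cd²⁺ < Ag⁺ (isoelectronic, higher Z=48 is smaller); Ag⁺ < Au⁺ (same group, 1 shell fewer).
With Sn⁴⁺ included the full order is Sb⁵⁺ < Sn⁴⁺ < In³⁺ < Cd²⁺ < Ag⁺ < Au⁺, so it takes position 2.

2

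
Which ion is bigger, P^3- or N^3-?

P^3-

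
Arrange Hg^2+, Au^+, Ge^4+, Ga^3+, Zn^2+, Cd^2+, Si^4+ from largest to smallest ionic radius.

Au^+ > Hg^2+ > Cd^2+ > Zn^2+ > Ga^3+ > Ge^4+ > Si^4+

Tabulating Z and e⁻: Si^4+ has 10 e⁻ (Z=14), Ge^4+ has 28 e⁻ (Z=32), Ga^3+ has 28 e⁻ (Z=31), Zn^2+ has 28 e⁻ (Z=30), Cd^2+ has 46 e⁻ (Z=48), Hg^2+ has 78 e⁻ (Z=80), Au^+ has 78 e⁻ (Z=79). Si^4+ < Ge^4+ (same group, period 3 vs 4); Ge^4+ < Ga^3+ (isoelectronic, higher Z=32 is smaller); Ga^3+ < Zn^2+ (both 28 e⁻, Z=31>30); Zn^2+ < Cd^2+ (same group, 1 shell fewer); Cd^2+ < Hg^2+ (same group, 1 shell fewer); Hg^2+ < Au^+ (isoelectronic, higher Z=80 is smaller).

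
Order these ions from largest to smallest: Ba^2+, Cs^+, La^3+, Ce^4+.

Cs^+ > Ba^2+ > La^3+ > Ce^4+

Each ion has 54 electrons. The ranking follows nuclear charge in reverse — greater Z gives a smaller radius. Ce^4+ (Z=58), La^3+ (Z=57), Ba^2+ (Z=56), Cs^+ (Z=55).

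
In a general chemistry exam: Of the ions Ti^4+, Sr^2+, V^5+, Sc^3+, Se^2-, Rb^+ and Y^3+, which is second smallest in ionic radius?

First list Z and electron count for each: V^5+ (Z=23, 18 e⁻), Ti^4+ (Z=22, 18 e⁻), Sc^3+ (Z=21, 18 e⁻), Y^3+ (Z=39, 36 e⁻), Sr^2+ (Z=38, 36 e⁻), Rb^+ (Z=37, 36 e⁻), Se^2- (Z=34, 36 e⁻). V^5+ < Ti^4+ (isoelectronic, higher Z=23 is smaller); Ti^4+ < Sc^3+ (isoelectronic, higher Z=22 is smaller); Sc^3+ < Y^3+ (same group, 1 shell fewer); Y^3+ < Sr^2+ (both 36 e⁻, Z=39>38); Sr^2+ < Rb^+ (both 36 e⁻, Z=38>37); Rb^+ < Se^2- (both 36 e⁻, Z=37>34).
Ordering: V^5+ < Ti^4+ < Sc^3+ < Y^3+ < Sr^2+ < Rb^+ < Se^2-. The second smallest is Ti^4+.

Ti^4+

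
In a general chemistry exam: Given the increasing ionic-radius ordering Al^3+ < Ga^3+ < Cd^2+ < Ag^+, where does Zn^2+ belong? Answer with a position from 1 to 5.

First list Z and electron count for each: Al^3+ (Z=13, 10 e⁻), Ga^3+ (Z=31, 28 e⁻), Zn^2+ (Z=30, 28 e⁻), Cd^2+ (Z=48, 46 e⁻), Ag^+ (Z=47, 46 e⁻). Al^3+ < Ga^3+ (same group, period 3 vs 4); Ga^3+ < Zn^2+ (both 28 e⁻, Z=31>30); Zn^2+ < Cd^2+ (same group, 1 shell fewer); Cd^2+ < Ag^+ (isoelectronic, higher Z=48 is smaller).
With Zn^2+ included the full order is Al^3+ < Ga^3+ < Zn^2+ < Cd^2+ < Ag^+, so it takes position 3.

3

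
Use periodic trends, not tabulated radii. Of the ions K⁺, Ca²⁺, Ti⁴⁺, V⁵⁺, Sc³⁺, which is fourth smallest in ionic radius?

All of these have 18 electrons (isoelectronic). With the same electron cloud, the ion with the most protons pulls it in tightest. Nuclear charges: V⁵⁺ (Z=23), Ti⁴⁺ (Z=22), Sc³⁺ (Z=21), Ca²⁺ (Z=20), K⁺ (Z=19). Highest Z is smallest.
That gives V⁵⁺ < Ti⁴⁺ < Sc³⁺ < Ca²⁺ < K⁺. From the smallest end, number 4 is Ca²⁺.

Ca²⁺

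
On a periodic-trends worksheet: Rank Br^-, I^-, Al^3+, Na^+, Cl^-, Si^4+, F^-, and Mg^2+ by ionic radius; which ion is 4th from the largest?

F^-

Electron counts and nuclear charges: Si^4+ has 10 e⁻ (Z=14), Al^3+ has 10 e⁻ (Z=13), Mg^2+ has 10 e⁻ (Z=12), Na^+ has 10 e⁻ (Z=11), F^- has 10 e⁻ (Z=9), Cl^- has 18 e⁻ (Z=17), Br^- has 36 e⁻ (Z=35), I^- has 54 e⁻ (Z=53). Si^4+ < Al^3+ (isoelectronic, higher Z=14 is smaller); Al^3+ < Mg^2+ (isoelectronic, higher Z=13 is smaller); Mg^2+ < Na^+ (isoelectronic, higher Z=12 is smaller); Na^+ < F^- (both 10 e⁻, Z=11>9); F^- < Cl^- (same group, 1 shell fewer); Cl^- < Br^- (same group, period 3 vs 4); Br^- < I^- (same group, 1 shell fewer).
That gives Si^4+ < Al^3+ < Mg^2+ < Na^+ < F^- < Cl^- < Br^- < I^-. From the largest end, number 4 is F^-.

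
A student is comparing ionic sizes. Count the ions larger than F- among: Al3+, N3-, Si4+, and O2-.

2

All of these have 10 electrons (isoelectronic). With the same electron cloud, the ion with the most protons pulls it in tightest. Nuclear charges: Si4+ (Z=14), Al3+ (Z=13), F- (Z=9), O2- (Z=8), N3- (Z=7). Highest Z is smallest.
Ordering all of them (including F-) by radius gives Si4+ < Al3+ < F- < O2- < N3-. So 2 are larger.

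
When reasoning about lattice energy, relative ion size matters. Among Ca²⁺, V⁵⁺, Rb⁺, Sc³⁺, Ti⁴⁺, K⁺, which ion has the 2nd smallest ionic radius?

Ti⁴⁺

Work out protons and electrons: V⁵⁺ (Z=23, 18 e⁻), Ti⁴⁺ (Z=22, 18 e⁻), Sc³⁺ (Z=21, 18 e⁻), Ca²⁺ (Z=20, 18 e⁻), K⁺ (Z=19, 18 e⁻), Rb⁺ (Z=37, 36 e⁻). V⁵⁺ < Ti⁴⁺ (both 18 e⁻, Z=23>22); Ti⁴⁺ < Sc³⁺ (isoelectronic, higher Z=22 is smaller); Sc³⁺ < Ca²⁺ (both 18 e⁻, Z=21>20); Ca²⁺ < K⁺ (isoelectronic, higher Z=20 is smaller); K⁺ < Rb⁺ (same group, 1 shell fewer).
That gives V⁵⁺ < Ti⁴⁺ < Sc³⁺ < Ca²⁺ < K⁺ < Rb⁺. From the smallest end, number 2 is Ti⁴⁺.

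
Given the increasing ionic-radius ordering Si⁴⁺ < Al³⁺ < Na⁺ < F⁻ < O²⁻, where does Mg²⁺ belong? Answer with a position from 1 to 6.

3

Each ion has 10 electrons. The ranking follows nuclear charge in reverse — greater Z gives a smaller radius. Si⁴⁺ (Z=14), Al³⁺ (Z=13), Mg²⁺ (Z=12), Na⁺ (Z=11), F⁻ (Z=9), O²⁻ (Z=8).
Putting Mg²⁺ in gives Si⁴⁺ < Al³⁺ < Mg²⁺ < Na⁺ < F⁻ < O²⁻; it lands at slot 3.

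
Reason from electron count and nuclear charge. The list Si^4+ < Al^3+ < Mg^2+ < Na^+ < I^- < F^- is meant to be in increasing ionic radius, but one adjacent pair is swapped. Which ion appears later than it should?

F^-

Scanning neighbour by neighbour, only I^-/F^- violates a trend: both in group 17 with the same charge; F^- (period 2) has the smaller radius. That makes F^- the one sitting a position late relative to where it belongs.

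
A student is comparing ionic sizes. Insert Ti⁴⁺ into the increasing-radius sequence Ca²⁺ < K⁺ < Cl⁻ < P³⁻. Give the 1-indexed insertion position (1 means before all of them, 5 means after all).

Each ion has 18 electrons. The ranking follows nuclear charge in reverse — greater Z gives a smaller radius. Ti⁴⁺ (Z=22), Ca²⁺ (Z=20), K⁺ (Z=19), Cl⁻ (Z=17), P³⁻ (Z=15).
The complete sequence is Ti⁴⁺ < Ca²⁺ < K⁺ < Cl⁻ < P³⁻. Ti⁴⁺ sits at position 1.

1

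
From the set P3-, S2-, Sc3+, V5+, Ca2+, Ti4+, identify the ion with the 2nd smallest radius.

Isoelectronic series (18 e⁻ each). Size is set by nuclear charge: more protons means a smaller ion. V5+ (Z=23), Ti4+ (Z=22), Sc3+ (Z=21), Ca2+ (Z=20), S2- (Z=16), P3- (Z=15).
Ordering: V5+ < Ti4+ < Sc3+ < Ca2+ < S2- < P3-. The 2nd smallest is Ti4+.

Ti4+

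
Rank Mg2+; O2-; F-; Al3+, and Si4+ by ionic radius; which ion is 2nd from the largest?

Each ion has 10 electrons. The ranking follows nuclear charge in reverse — greater Z gives a smaller radius. Si4+ (Z=14), Al3+ (Z=13), Mg2+ (Z=12), F- (Z=9), O2- (Z=8).
That gives Si4+ < Al3+ < Mg2+ < F- < O2-. From the largest end, number 2 is F-.

F-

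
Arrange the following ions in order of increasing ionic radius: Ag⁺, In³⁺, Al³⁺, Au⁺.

Al³⁺ < In³⁺ < Ag⁺ < Au⁺

Electron counts and nuclear charges: Al³⁺ has 10 e⁻ (Z=13), In³⁺ has 46 e⁻ (Z=49), Ag⁺ has 46 e⁻ (Z=47), Au⁺ has 78 e⁻ (Z=79). Al³⁺ < In³⁺ (same group, 2 shells fewer); In³⁺ < Ag⁺ (both 46 e⁻, Z=49>47); Ag⁺ < Au⁺ (same group, period 5 vs 6).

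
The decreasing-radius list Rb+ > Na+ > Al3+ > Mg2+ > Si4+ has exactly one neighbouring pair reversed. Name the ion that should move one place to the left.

The pair Al3+, Mg2+ is the wrong way round — Al3+ and Mg2+ share 10 electrons; the higher nuclear charge on Al (Z=13) contracts it more, so Al3+ < Mg2+. All other adjacent pairs agree with periodic trends, so Mg2+ is the misplaced ion.

Mg2+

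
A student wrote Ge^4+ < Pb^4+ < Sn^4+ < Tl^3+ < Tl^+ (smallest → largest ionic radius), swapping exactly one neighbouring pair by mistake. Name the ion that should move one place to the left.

Scanning neighbour by neighbour, only Pb^4+/Sn^4+ violates a trend: both in group 14 with the same charge; Sn^4+ (period 5) has the smaller radius. That makes Sn^4+ the one sitting a position late relative to where it belongs.

Sn^4+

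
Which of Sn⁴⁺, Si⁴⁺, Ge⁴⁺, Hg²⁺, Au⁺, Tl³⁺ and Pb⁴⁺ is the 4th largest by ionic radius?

Pb⁴⁺

Work out protons and electrons: Si⁴⁺ (Z=14, 10 e⁻), Ge⁴⁺ (Z=32, 28 e⁻), Sn⁴⁺ (Z=50, 46 e⁻), Pb⁴⁺ (Z=82, 78 e⁻), Tl³⁺ (Z=81, 78 e⁻), Hg²⁺ (Z=80, 78 e⁻), Au⁺ (Z=79, 78 e⁻). Si⁴⁺ < Ge⁴⁺ (same group, 1 shell fewer); Ge⁴⁺ < Sn⁴⁺ (same group, 1 shell fewer); Sn⁴⁺ < Pb⁴⁺ (same group, 1 shell fewer); Pb⁴⁺ < Tl³⁺ (isoelectronic, higher Z=82 is smaller); Tl³⁺ < Hg²⁺ (isoelectronic, higher Z=81 is smaller); Hg²⁺ < Au⁺ (isoelectronic, higher Z=80 is smaller).
That gives Si⁴⁺ < Ge⁴⁺ < Sn⁴⁺ < Pb⁴⁺ < Tl³⁺ < Hg²⁺ < Au⁺. From the largest end, number 4 is Pb⁴⁺.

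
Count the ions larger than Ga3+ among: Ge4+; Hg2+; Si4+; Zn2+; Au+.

3

Electron counts and nuclear charges: Si4+ (Z=14, 10 e⁻), Ge4+ (Z=32, 28 e⁻), Ga3+ (Z=31, 28 e⁻), Zn2+ (Z=30, 28 e⁻), Hg2+ (Z=80, 78 e⁻), Au+ (Z=79, 78 e⁻). Si4+ < Ge4+ (same group, 1 shell fewer); Ge4+ < Ga3+ (isoelectronic, higher Z=32 is smaller); Ga3+ < Zn2+ (both 28 e⁻, Z=31>30); Zn2+ < Hg2+ (same group, period 4 vs 6); Hg2+ < Au+ (isoelectronic, higher Z=80 is smaller).
Placing each against Ga3+: smaller — Si4+, Ge4+; larger — Zn2+, Hg2+, Au+. Count: 3.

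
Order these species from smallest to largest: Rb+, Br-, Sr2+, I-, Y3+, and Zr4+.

Zr4+ < Y3+ < Sr2+ < Rb+ < Br- < I-

Work out protons and electrons: Zr4+ has 36 e⁻ (Z=40), Y3+ has 36 e⁻ (Z=39), Sr2+ has 36 e⁻ (Z=38), Rb+ has 36 e⁻ (Z=37), Br- has 36 e⁻ (Z=35), I- has 54 e⁻ (Z=53). Zr4+ < Y3+ (isoelectronic, higher Z=40 is smaller); Y3+ < Sr2+ (both 36 e⁻, Z=39>38); Sr2+ < Rb+ (both 36 e⁻, Z=38>37); Rb+ < Br- (both 36 e⁻, Z=37>35); Br- < I- (same group, period 4 vs 5).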